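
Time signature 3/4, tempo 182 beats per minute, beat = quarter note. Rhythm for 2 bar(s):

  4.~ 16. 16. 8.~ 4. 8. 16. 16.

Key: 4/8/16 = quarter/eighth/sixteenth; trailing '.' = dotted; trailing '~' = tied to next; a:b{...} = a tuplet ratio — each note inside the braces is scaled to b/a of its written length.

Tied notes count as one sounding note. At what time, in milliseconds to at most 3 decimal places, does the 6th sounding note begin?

1. 0.0ms @ 0 + 618.132ms (15/8)
2. 618.132ms @ 15/8 + 123.626ms (3/8)
3. 741.758ms @ 9/4 + 741.758ms (9/4)
4. 1483.516ms @ 9/2 + 247.253ms (3/4)
5. 1730.769ms @ 21/4 + 123.626ms (3/8)
6. 1854.396ms @ 45/8 + 123.626ms (3/8)

note 6 onset = 45/8b = 1854.396ms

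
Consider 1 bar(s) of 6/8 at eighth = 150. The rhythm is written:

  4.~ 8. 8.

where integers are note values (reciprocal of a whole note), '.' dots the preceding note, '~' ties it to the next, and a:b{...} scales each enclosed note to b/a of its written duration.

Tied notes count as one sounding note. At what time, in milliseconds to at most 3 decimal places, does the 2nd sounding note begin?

note 2 onset = 9/2b = 1800.0ms

1. 0.0ms @ 0 + 1800.0ms (9/2)
2. 1800.0ms @ 9/2 + 600.0ms (3/2)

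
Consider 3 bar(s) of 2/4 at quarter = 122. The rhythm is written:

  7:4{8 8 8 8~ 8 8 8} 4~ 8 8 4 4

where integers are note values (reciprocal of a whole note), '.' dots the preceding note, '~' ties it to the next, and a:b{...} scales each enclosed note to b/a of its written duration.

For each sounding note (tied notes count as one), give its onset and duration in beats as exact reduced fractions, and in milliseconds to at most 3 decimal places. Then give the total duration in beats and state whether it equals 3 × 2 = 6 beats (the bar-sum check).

1) 0.0ms=0b +140.515ms=2/7b
2) 140.515ms=2/7b +140.515ms=2/7b
3) 281.03ms=4/7b +140.515ms=2/7b
4) 421.546ms=6/7b +281.03ms=4/7b
5) 702.576ms=10/7b +140.515ms=2/7b
6) 843.091ms=12/7b +140.515ms=2/7b
7) 983.607ms=2b +737.705ms=3/2b
8) 1721.311ms=7/2b +245.902ms=1/2b
9) 1967.213ms=4b +491.803ms=1b
10) 2459.016ms=5b +491.803ms=1b
Σ=6b of 6 (122bpm 2/4) — PASS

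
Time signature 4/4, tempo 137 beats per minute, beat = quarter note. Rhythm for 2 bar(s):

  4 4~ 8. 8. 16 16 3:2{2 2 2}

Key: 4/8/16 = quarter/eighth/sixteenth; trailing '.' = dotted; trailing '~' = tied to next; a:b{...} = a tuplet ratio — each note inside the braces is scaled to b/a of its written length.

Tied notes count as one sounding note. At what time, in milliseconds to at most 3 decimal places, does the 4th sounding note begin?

1. 0.0ms @ 0 + 437.956ms (1)
2. 437.956ms @ 1 + 766.423ms (7/4)
3. 1204.38ms @ 11/4 + 328.467ms (3/4)
4. 1532.847ms @ 7/2 + 109.489ms (1/4)
5. 1642.336ms @ 15/4 + 109.489ms (1/4)
6. 1751.825ms @ 4 + 583.942ms (4/3)
7. 2335.766ms @ 16/3 + 583.942ms (4/3)
8. 2919.708ms @ 20/3 + 583.942ms (4/3)

note 4 onset = 7/2b = 1532.847ms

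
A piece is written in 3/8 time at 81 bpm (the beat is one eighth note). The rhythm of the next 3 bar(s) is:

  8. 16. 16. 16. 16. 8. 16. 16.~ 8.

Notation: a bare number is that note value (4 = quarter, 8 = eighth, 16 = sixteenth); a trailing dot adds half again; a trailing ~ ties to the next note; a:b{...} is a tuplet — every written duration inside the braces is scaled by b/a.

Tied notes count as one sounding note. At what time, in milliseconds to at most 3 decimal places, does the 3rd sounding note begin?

note 3 onset = 9/4b = 1666.667ms

1. 0.0ms @ 0 + 1111.111ms (3/2)
2. 1111.111ms @ 3/2 + 555.556ms (3/4)
3. 1666.667ms @ 9/4 + 555.556ms (3/4)
4. 2222.222ms @ 3 + 555.556ms (3/4)
5. 2777.778ms @ 15/4 + 555.556ms (3/4)
6. 3333.333ms @ 9/2 + 1111.111ms (3/2)
7. 4444.444ms @ 6 + 555.556ms (3/4)
8. 5000.0ms @ 27/4 + 1666.667ms (9/4)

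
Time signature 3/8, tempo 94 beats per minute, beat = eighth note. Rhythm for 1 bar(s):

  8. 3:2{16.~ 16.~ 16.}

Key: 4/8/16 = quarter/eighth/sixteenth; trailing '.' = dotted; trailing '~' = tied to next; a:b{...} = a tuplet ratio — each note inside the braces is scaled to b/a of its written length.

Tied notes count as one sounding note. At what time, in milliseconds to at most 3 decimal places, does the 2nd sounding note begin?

note 2 onset = 3/2b = 957.447ms

1. 0.0ms @ 0 + 957.447ms (3/2)
2. 957.447ms @ 3/2 + 957.447ms (3/2)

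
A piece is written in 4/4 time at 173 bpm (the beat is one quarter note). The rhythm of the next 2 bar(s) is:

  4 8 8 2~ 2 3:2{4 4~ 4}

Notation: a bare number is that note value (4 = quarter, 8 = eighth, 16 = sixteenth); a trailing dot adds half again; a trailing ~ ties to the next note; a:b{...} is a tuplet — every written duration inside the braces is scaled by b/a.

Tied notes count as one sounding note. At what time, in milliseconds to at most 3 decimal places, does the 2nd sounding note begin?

note 2 onset = 1b = 346.821ms

1. 0.0ms @ 0 + 346.821ms (1)
2. 346.821ms @ 1 + 173.41ms (1/2)
3. 520.231ms @ 3/2 + 173.41ms (1/2)
4. 693.642ms @ 2 + 1387.283ms (4)
5. 2080.925ms @ 6 + 231.214ms (2/3)
6. 2312.139ms @ 20/3 + 462.428ms (4/3)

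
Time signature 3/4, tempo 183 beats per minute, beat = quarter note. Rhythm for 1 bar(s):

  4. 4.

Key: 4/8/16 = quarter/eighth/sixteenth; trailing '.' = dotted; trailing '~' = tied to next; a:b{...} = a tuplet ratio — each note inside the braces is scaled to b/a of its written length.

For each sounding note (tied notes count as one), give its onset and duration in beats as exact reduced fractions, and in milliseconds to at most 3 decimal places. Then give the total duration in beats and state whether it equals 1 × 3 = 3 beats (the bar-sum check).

1) 0.0ms=0b +491.803ms=3/2b
2) 491.803ms=3/2b +491.803ms=3/2b
Σ=3b of 3 (183bpm 3/4) — PASS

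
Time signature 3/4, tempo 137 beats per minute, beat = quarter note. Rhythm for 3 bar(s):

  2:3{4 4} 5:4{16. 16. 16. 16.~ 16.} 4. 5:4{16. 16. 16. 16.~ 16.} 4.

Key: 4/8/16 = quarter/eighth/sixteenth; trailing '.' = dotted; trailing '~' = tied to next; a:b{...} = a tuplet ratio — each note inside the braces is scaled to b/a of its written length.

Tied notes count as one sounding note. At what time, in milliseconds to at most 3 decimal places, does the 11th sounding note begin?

note 11 onset = 69/10b = 3021.898ms

1. 0.0ms @ 0 + 656.934ms (3/2)
2. 656.934ms @ 3/2 + 656.934ms (3/2)
3. 1313.869ms @ 3 + 131.387ms (3/10)
4. 1445.255ms @ 33/10 + 131.387ms (3/10)
5. 1576.642ms @ 18/5 + 131.387ms (3/10)
6. 1708.029ms @ 39/10 + 262.774ms (3/5)
7. 1970.803ms @ 9/2 + 656.934ms (3/2)
8. 2627.737ms @ 6 + 131.387ms (3/10)
9. 2759.124ms @ 63/10 + 131.387ms (3/10)
10. 2890.511ms @ 33/5 + 131.387ms (3/10)
11. 3021.898ms @ 69/10 + 262.774ms (3/5)
12. 3284.672ms @ 15/2 + 656.934ms (3/2)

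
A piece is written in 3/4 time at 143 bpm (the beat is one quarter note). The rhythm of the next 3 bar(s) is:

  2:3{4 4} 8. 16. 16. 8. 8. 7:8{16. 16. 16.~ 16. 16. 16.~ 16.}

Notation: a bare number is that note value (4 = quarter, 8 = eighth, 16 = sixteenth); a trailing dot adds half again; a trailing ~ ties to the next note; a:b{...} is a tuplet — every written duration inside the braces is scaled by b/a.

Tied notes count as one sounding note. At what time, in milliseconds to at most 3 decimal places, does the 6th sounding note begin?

note 6 onset = 9/2b = 1888.112ms

1. 0.0ms @ 0 + 629.371ms (3/2)
2. 629.371ms @ 3/2 + 629.371ms (3/2)
3. 1258.741ms @ 3 + 314.685ms (3/4)
4. 1573.427ms @ 15/4 + 157.343ms (3/8)
5. 1730.769ms @ 33/8 + 157.343ms (3/8)
6. 1888.112ms @ 9/2 + 314.685ms (3/4)
7. 2202.797ms @ 21/4 + 314.685ms (3/4)
8. 2517.483ms @ 6 + 179.82ms (3/7)
9. 2697.303ms @ 45/7 + 179.82ms (3/7)
10. 2877.123ms @ 48/7 + 359.64ms (6/7)
11. 3236.763ms @ 54/7 + 179.82ms (3/7)
12. 3416.583ms @ 57/7 + 359.64ms (6/7)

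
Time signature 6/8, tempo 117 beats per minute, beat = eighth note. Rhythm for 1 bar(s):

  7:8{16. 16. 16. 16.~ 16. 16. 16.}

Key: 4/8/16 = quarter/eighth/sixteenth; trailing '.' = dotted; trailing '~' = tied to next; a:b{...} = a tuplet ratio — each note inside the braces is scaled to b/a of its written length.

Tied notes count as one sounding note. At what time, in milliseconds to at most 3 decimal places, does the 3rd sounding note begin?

1. 0.0ms @ 0 + 439.56ms (6/7)
2. 439.56ms @ 6/7 + 439.56ms (6/7)
3. 879.121ms @ 12/7 + 439.56ms (6/7)
4. 1318.681ms @ 18/7 + 879.121ms (12/7)
5. 2197.802ms @ 30/7 + 439.56ms (6/7)
6. 2637.363ms @ 36/7 + 439.56ms (6/7)

note 3 onset = 12/7b = 879.121ms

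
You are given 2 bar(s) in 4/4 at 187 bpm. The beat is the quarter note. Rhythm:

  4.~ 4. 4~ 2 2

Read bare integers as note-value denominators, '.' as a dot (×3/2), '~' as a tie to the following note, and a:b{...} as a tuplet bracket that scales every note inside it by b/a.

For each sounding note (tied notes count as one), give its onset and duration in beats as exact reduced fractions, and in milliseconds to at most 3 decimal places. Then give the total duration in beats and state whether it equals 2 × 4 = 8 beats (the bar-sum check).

1) 0.0ms=0b +962.567ms=3b
2) 962.567ms=3b +962.567ms=3b
3) 1925.134ms=6b +641.711ms=2b
Σ=8b of 8 (187bpm 4/4) — PASS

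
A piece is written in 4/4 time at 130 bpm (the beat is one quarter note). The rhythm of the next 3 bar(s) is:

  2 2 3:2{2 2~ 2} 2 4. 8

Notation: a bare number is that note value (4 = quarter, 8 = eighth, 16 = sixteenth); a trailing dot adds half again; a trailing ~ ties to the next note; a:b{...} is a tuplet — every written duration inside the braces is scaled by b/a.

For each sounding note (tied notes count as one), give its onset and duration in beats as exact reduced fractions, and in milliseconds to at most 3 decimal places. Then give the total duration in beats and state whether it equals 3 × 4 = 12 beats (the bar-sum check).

1) 0.0ms=0b +923.077ms=2b
2) 923.077ms=2b +923.077ms=2b
3) 1846.154ms=4b +615.385ms=4/3b
4) 2461.538ms=16/3b +1230.769ms=8/3b
5) 3692.308ms=8b +923.077ms=2b
6) 4615.385ms=10b +692.308ms=3/2b
7) 5307.692ms=23/2b +230.769ms=1/2b
Σ=12b of 12 (130bpm 4/4) — PASS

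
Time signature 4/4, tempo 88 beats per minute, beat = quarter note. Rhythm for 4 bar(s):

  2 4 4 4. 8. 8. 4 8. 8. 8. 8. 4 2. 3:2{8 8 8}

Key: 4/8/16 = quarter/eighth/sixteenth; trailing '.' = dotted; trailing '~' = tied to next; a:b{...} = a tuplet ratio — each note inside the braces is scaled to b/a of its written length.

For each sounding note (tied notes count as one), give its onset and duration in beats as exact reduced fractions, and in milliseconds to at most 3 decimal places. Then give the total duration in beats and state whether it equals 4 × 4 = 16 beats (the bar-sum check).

1) 0.0ms=0b +1363.636ms=2b
2) 1363.636ms=2b +681.818ms=1b
3) 2045.455ms=3b +681.818ms=1b
4) 2727.273ms=4b +1022.727ms=3/2b
5) 3750.0ms=11/2b +511.364ms=3/4b
6) 4261.364ms=25/4b +511.364ms=3/4b
7) 4772.727ms=7b +681.818ms=1b
8) 5454.545ms=8b +511.364ms=3/4b
9) 5965.909ms=35/4b +511.364ms=3/4b
10) 6477.273ms=19/2b +511.364ms=3/4b
11) 6988.636ms=41/4b +511.364ms=3/4b
12) 7500.0ms=11b +681.818ms=1b
13) 8181.818ms=12b +2045.455ms=3b
14) 10227.273ms=15b +227.273ms=1/3b
15) 10454.545ms=46/3b +227.273ms=1/3b
16) 10681.818ms=47/3b +227.273ms=1/3b
Σ=16b of 16 (88bpm 4/4) — PASS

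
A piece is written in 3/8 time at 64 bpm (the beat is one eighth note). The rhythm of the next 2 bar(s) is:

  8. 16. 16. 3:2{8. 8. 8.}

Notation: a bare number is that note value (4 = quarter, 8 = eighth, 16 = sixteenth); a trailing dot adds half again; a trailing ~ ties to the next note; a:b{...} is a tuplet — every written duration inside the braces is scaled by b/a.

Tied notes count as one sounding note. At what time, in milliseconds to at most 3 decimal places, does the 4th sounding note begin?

1. 0.0ms @ 0 + 1406.25ms (3/2)
2. 1406.25ms @ 3/2 + 703.125ms (3/4)
3. 2109.375ms @ 9/4 + 703.125ms (3/4)
4. 2812.5ms @ 3 + 937.5ms (1)
5. 3750.0ms @ 4 + 937.5ms (1)
6. 4687.5ms @ 5 + 937.5ms (1)

note 4 onset = 3b = 2812.5ms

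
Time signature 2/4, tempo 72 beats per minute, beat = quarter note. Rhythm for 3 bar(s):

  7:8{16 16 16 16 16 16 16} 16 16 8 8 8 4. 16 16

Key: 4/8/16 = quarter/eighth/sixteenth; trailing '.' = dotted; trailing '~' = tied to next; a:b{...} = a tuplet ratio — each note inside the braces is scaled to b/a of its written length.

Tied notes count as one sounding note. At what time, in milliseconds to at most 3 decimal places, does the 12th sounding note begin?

1. 0.0ms @ 0 + 238.095ms (2/7)
2. 238.095ms @ 2/7 + 238.095ms (2/7)
3. 476.19ms @ 4/7 + 238.095ms (2/7)
4. 714.286ms @ 6/7 + 238.095ms (2/7)
5. 952.381ms @ 8/7 + 238.095ms (2/7)
6. 1190.476ms @ 10/7 + 238.095ms (2/7)
7. 1428.571ms @ 12/7 + 238.095ms (2/7)
8. 1666.667ms @ 2 + 208.333ms (1/4)
9. 1875.0ms @ 9/4 + 208.333ms (1/4)
10. 2083.333ms @ 5/2 + 416.667ms (1/2)
11. 2500.0ms @ 3 + 416.667ms (1/2)
12. 2916.667ms @ 7/2 + 416.667ms (1/2)
13. 3333.333ms @ 4 + 1250.0ms (3/2)
14. 4583.333ms @ 11/2 + 208.333ms (1/4)
15. 4791.667ms @ 23/4 + 208.333ms (1/4)

note 12 onset = 7/2b = 2916.667ms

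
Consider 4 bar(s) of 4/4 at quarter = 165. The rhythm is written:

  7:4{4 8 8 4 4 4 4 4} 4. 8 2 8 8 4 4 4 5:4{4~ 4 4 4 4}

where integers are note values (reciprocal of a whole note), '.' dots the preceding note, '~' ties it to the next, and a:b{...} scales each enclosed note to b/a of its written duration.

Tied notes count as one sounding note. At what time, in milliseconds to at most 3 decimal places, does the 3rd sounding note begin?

1. 0.0ms @ 0 + 207.792ms (4/7)
2. 207.792ms @ 4/7 + 103.896ms (2/7)
3. 311.688ms @ 6/7 + 103.896ms (2/7)
4. 415.584ms @ 8/7 + 207.792ms (4/7)
5. 623.377ms @ 12/7 + 207.792ms (4/7)
6. 831.169ms @ 16/7 + 207.792ms (4/7)
7. 1038.961ms @ 20/7 + 207.792ms (4/7)
8. 1246.753ms @ 24/7 + 207.792ms (4/7)
9. 1454.545ms @ 4 + 545.455ms (3/2)
10. 2000.0ms @ 11/2 + 181.818ms (1/2)
11. 2181.818ms @ 6 + 727.273ms (2)
12. 2909.091ms @ 8 + 181.818ms (1/2)
13. 3090.909ms @ 17/2 + 181.818ms (1/2)
14. 3272.727ms @ 9 + 363.636ms (1)
15. 3636.364ms @ 10 + 363.636ms (1)
16. 4000.0ms @ 11 + 363.636ms (1)
17. 4363.636ms @ 12 + 581.818ms (8/5)
18. 4945.455ms @ 68/5 + 290.909ms (4/5)
19. 5236.364ms @ 72/5 + 290.909ms (4/5)
20. 5527.273ms @ 76/5 + 290.909ms (4/5)

note 3 onset = 6/7b = 311.688ms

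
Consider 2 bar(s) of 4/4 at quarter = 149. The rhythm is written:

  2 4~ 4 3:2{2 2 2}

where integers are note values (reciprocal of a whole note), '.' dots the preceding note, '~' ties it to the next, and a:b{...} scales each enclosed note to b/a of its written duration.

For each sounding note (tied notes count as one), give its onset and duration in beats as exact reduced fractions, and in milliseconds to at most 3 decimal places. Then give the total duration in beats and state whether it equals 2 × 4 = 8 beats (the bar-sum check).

1) 0.0ms=0b +805.369ms=2b
2) 805.369ms=2b +805.369ms=2b
3) 1610.738ms=4b +536.913ms=4/3b
4) 2147.651ms=16/3b +536.913ms=4/3b
5) 2684.564ms=20/3b +536.913ms=4/3b
Σ=8b of 8 (149bpm 4/4) — PASS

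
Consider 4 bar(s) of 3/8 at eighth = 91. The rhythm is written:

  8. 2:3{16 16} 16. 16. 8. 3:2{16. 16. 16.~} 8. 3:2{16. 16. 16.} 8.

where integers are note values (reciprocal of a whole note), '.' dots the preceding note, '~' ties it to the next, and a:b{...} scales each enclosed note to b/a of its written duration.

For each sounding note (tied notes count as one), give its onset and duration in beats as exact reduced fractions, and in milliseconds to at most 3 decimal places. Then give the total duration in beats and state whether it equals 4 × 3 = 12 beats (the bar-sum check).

1) 0.0ms=0b +989.011ms=3/2b
2) 989.011ms=3/2b +494.505ms=3/4b
3) 1483.516ms=9/4b +494.505ms=3/4b
4) 1978.022ms=3b +494.505ms=3/4b
5) 2472.527ms=15/4b +494.505ms=3/4b
6) 2967.033ms=9/2b +989.011ms=3/2b
7) 3956.044ms=6b +329.67ms=1/2b
8) 4285.714ms=13/2b +329.67ms=1/2b
9) 4615.385ms=7b +1318.681ms=2b
10) 5934.066ms=9b +329.67ms=1/2b
11) 6263.736ms=19/2b +329.67ms=1/2b
12) 6593.407ms=10b +329.67ms=1/2b
13) 6923.077ms=21/2b +989.011ms=3/2b
Σ=12b of 12 (91bpm 3/8) — PASS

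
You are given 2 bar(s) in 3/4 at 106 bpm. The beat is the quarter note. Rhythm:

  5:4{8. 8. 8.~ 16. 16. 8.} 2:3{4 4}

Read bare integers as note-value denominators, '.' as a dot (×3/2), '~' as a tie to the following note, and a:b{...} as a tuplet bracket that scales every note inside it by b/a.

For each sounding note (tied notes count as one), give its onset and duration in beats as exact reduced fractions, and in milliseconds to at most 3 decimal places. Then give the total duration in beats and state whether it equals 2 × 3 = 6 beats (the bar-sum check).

1) 0.0ms=0b +339.623ms=3/5b
2) 339.623ms=3/5b +339.623ms=3/5b
3) 679.245ms=6/5b +509.434ms=9/10b
4) 1188.679ms=21/10b +169.811ms=3/10b
5) 1358.491ms=12/5b +339.623ms=3/5b
6) 1698.113ms=3b +849.057ms=3/2b
7) 2547.17ms=9/2b +849.057ms=3/2b
Σ=6b of 6 (106bpm 3/4) — PASS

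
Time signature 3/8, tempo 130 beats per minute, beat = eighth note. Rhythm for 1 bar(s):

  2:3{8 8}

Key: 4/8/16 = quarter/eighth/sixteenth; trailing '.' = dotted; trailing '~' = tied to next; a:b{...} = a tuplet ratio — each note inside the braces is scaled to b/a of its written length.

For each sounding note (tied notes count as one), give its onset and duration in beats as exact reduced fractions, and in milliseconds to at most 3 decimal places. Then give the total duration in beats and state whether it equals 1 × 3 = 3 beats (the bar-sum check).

1) 0.0ms=0b +692.308ms=3/2b
2) 692.308ms=3/2b +692.308ms=3/2b
Σ=3b of 3 (130bpm 3/8) — PASS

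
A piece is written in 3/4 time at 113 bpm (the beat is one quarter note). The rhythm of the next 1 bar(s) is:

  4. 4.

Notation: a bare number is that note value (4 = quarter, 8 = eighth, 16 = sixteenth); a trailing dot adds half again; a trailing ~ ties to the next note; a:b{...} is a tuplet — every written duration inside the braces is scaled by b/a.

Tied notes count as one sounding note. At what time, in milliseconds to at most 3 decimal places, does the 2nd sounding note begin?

1. 0.0ms @ 0 + 796.46ms (3/2)
2. 796.46ms @ 3/2 + 796.46ms (3/2)

note 2 onset = 3/2b = 796.46ms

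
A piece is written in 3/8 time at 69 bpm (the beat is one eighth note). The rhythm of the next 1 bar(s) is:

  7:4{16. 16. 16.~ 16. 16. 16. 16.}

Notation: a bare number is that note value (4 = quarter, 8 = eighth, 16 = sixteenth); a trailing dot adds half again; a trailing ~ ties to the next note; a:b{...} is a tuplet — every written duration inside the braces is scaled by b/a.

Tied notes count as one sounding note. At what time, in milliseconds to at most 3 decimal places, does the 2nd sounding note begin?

note 2 onset = 3/7b = 372.671ms

1. 0.0ms @ 0 + 372.671ms (3/7)
2. 372.671ms @ 3/7 + 372.671ms (3/7)
3. 745.342ms @ 6/7 + 745.342ms (6/7)
4. 1490.683ms @ 12/7 + 372.671ms (3/7)
5. 1863.354ms @ 15/7 + 372.671ms (3/7)
6. 2236.025ms @ 18/7 + 372.671ms (3/7)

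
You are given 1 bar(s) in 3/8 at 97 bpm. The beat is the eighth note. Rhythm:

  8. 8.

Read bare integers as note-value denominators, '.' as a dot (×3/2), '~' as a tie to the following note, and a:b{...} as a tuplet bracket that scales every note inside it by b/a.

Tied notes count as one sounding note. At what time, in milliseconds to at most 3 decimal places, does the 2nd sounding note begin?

note 2 onset = 3/2b = 927.835ms

1. 0.0ms @ 0 + 927.835ms (3/2)
2. 927.835ms @ 3/2 + 927.835ms (3/2)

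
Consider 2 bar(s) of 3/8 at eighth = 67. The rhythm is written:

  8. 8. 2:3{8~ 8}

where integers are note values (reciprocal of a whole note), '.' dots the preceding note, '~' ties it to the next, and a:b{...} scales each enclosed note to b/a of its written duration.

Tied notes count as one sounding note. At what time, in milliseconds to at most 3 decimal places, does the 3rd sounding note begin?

1. 0.0ms @ 0 + 1343.284ms (3/2)
2. 1343.284ms @ 3/2 + 1343.284ms (3/2)
3. 2686.567ms @ 3 + 2686.567ms (3)

note 3 onset = 3b = 2686.567ms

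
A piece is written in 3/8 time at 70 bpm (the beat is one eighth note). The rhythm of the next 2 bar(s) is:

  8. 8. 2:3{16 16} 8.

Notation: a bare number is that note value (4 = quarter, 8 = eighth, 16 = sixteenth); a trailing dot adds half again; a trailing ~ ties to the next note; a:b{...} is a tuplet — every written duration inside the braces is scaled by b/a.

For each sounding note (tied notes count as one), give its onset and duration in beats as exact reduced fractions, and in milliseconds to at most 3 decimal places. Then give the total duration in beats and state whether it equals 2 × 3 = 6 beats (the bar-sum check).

1) 0.0ms=0b +1285.714ms=3/2b
2) 1285.714ms=3/2b +1285.714ms=3/2b
3) 2571.429ms=3b +642.857ms=3/4b
4) 3214.286ms=15/4b +642.857ms=3/4b
5) 3857.143ms=9/2b +1285.714ms=3/2b
Σ=6b of 6 (70bpm 3/8) — PASS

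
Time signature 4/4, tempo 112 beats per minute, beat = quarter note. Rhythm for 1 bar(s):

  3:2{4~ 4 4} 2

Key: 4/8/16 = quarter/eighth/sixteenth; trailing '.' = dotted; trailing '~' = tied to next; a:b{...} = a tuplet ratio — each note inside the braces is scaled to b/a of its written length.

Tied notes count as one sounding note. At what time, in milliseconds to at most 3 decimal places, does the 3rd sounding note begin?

1. 0.0ms @ 0 + 714.286ms (4/3)
2. 714.286ms @ 4/3 + 357.143ms (2/3)
3. 1071.429ms @ 2 + 1071.429ms (2)

note 3 onset = 2b = 1071.429ms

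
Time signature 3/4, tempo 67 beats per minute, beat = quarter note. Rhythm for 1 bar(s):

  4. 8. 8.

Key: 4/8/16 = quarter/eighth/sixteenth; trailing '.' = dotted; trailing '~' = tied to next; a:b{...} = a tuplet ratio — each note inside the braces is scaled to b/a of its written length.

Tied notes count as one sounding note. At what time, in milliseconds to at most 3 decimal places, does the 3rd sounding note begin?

1. 0.0ms @ 0 + 1343.284ms (3/2)
2. 1343.284ms @ 3/2 + 671.642ms (3/4)
3. 2014.925ms @ 9/4 + 671.642ms (3/4)

note 3 onset = 9/4b = 2014.925ms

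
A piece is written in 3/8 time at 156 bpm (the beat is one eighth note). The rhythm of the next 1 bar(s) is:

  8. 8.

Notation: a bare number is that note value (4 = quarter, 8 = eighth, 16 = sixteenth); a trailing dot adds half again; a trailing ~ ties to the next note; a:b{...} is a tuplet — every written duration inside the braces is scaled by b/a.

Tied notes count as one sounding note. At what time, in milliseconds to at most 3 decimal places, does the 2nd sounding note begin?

1. 0.0ms @ 0 + 576.923ms (3/2)
2. 576.923ms @ 3/2 + 576.923ms (3/2)

note 2 onset = 3/2b = 576.923ms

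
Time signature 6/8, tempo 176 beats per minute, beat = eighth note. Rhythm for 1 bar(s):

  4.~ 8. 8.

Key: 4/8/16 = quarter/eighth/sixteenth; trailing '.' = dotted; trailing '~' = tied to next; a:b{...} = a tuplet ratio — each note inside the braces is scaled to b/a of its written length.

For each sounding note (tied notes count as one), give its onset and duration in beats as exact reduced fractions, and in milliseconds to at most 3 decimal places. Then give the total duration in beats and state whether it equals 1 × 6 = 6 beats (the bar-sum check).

1) 0.0ms=0b +1534.091ms=9/2b
2) 1534.091ms=9/2b +511.364ms=3/2b
Σ=6b of 6 (176bpm 6/8) — PASS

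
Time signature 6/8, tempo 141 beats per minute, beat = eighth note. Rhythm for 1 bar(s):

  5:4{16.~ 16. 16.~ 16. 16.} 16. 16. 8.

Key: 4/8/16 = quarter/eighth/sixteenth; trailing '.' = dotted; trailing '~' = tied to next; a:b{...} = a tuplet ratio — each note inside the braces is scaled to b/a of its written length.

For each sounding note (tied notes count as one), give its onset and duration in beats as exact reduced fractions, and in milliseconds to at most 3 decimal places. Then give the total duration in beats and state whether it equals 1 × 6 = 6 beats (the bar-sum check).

1) 0.0ms=0b +510.638ms=6/5b
2) 510.638ms=6/5b +510.638ms=6/5b
3) 1021.277ms=12/5b +255.319ms=3/5b
4) 1276.596ms=3b +319.149ms=3/4b
5) 1595.745ms=15/4b +319.149ms=3/4b
6) 1914.894ms=9/2b +638.298ms=3/2b
Σ=6b of 6 (141bpm 6/8) — PASS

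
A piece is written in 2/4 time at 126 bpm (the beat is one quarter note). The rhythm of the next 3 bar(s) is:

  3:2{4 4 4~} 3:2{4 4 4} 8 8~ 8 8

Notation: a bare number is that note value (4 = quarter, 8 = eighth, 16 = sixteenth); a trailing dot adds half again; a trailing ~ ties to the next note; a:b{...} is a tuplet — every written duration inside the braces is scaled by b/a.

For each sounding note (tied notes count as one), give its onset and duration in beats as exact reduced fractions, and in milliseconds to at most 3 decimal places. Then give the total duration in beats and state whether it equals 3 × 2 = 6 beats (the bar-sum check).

1) 0.0ms=0b +317.46ms=2/3b
2) 317.46ms=2/3b +317.46ms=2/3b
3) 634.921ms=4/3b +634.921ms=4/3b
4) 1269.841ms=8/3b +317.46ms=2/3b
5) 1587.302ms=10/3b +317.46ms=2/3b
6) 1904.762ms=4b +238.095ms=1/2b
7) 2142.857ms=9/2b +476.19ms=1b
8) 2619.048ms=11/2b +238.095ms=1/2b
Σ=6b of 6 (126bpm 2/4) — PASS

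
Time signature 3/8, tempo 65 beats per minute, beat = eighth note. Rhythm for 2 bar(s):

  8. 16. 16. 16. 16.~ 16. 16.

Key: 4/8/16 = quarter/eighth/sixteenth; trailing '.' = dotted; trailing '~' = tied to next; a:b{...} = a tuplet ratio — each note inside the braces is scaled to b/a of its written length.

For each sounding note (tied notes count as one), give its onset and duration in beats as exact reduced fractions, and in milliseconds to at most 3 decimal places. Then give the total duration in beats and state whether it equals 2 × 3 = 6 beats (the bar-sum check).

1) 0.0ms=0b +1384.615ms=3/2b
2) 1384.615ms=3/2b +692.308ms=3/4b
3) 2076.923ms=9/4b +692.308ms=3/4b
4) 2769.231ms=3b +692.308ms=3/4b
5) 3461.538ms=15/4b +1384.615ms=3/2b
6) 4846.154ms=21/4b +692.308ms=3/4b
Σ=6b of 6 (65bpm 3/8) — PASS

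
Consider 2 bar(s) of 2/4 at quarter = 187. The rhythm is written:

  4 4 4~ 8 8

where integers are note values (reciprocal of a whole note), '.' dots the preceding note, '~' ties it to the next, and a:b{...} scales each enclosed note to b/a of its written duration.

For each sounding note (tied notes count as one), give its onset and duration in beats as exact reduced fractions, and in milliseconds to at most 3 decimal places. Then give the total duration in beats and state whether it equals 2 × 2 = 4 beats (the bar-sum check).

1) 0.0ms=0b +320.856ms=1b
2) 320.856ms=1b +320.856ms=1b
3) 641.711ms=2b +481.283ms=3/2b
4) 1122.995ms=7/2b +160.428ms=1/2b
Σ=4b of 4 (187bpm 2/4) — PASS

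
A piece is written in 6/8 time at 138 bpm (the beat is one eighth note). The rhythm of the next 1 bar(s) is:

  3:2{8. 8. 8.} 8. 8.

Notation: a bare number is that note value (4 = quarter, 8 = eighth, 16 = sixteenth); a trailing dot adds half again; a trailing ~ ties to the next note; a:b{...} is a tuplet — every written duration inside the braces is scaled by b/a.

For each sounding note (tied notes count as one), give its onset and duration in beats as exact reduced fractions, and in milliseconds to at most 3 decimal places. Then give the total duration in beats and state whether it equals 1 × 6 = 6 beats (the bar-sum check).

1) 0.0ms=0b +434.783ms=1b
2) 434.783ms=1b +434.783ms=1b
3) 869.565ms=2b +434.783ms=1b
4) 1304.348ms=3b +652.174ms=3/2b
5) 1956.522ms=9/2b +652.174ms=3/2b
Σ=6b of 6 (138bpm 6/8) — PASS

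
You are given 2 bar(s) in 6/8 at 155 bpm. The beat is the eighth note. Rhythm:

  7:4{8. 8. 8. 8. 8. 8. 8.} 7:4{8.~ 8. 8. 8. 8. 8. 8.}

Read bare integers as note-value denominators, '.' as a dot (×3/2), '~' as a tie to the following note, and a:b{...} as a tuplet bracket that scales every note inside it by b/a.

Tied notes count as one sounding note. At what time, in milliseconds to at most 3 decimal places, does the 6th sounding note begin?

1. 0.0ms @ 0 + 331.797ms (6/7)
2. 331.797ms @ 6/7 + 331.797ms (6/7)
3. 663.594ms @ 12/7 + 331.797ms (6/7)
4. 995.392ms @ 18/7 + 331.797ms (6/7)
5. 1327.189ms @ 24/7 + 331.797ms (6/7)
6. 1658.986ms @ 30/7 + 331.797ms (6/7)
7. 1990.783ms @ 36/7 + 331.797ms (6/7)
8. 2322.581ms @ 6 + 663.594ms (12/7)
9. 2986.175ms @ 54/7 + 331.797ms (6/7)
10. 3317.972ms @ 60/7 + 331.797ms (6/7)
11. 3649.77ms @ 66/7 + 331.797ms (6/7)
12. 3981.567ms @ 72/7 + 331.797ms (6/7)
13. 4313.364ms @ 78/7 + 331.797ms (6/7)

note 6 onset = 30/7b = 1658.986ms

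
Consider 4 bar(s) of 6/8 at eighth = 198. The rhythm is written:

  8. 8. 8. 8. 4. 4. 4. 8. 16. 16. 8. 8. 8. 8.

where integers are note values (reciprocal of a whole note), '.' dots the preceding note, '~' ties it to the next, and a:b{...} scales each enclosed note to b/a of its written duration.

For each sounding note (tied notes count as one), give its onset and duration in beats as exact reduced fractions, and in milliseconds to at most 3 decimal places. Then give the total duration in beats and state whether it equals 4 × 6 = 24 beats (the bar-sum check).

1) 0.0ms=0b +454.545ms=3/2b
2) 454.545ms=3/2b +454.545ms=3/2b
3) 909.091ms=3b +454.545ms=3/2b
4) 1363.636ms=9/2b +454.545ms=3/2b
5) 1818.182ms=6b +909.091ms=3b
6) 2727.273ms=9b +909.091ms=3b
7) 3636.364ms=12b +909.091ms=3b
8) 4545.455ms=15b +454.545ms=3/2b
9) 5000.0ms=33/2b +227.273ms=3/4b
10) 5227.273ms=69/4b +227.273ms=3/4b
11) 5454.545ms=18b +454.545ms=3/2b
12) 5909.091ms=39/2b +454.545ms=3/2b
13) 6363.636ms=21b +454.545ms=3/2b
14) 6818.182ms=45/2b +454.545ms=3/2b
Σ=24b of 24 (198bpm 6/8) — PASS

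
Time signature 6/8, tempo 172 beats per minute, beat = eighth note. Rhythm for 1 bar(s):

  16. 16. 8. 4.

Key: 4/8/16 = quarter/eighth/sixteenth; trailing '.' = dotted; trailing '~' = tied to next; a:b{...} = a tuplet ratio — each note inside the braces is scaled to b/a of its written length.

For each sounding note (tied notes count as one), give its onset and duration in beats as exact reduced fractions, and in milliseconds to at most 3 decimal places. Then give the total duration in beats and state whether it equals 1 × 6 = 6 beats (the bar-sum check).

1) 0.0ms=0b +261.628ms=3/4b
2) 261.628ms=3/4b +261.628ms=3/4b
3) 523.256ms=3/2b +523.256ms=3/2b
4) 1046.512ms=3b +1046.512ms=3b
Σ=6b of 6 (172bpm 6/8) — PASS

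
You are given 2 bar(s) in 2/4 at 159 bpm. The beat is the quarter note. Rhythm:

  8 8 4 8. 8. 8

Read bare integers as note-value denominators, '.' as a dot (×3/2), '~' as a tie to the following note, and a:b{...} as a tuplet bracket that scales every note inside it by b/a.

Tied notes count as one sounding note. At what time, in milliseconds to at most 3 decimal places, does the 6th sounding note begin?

note 6 onset = 7/2b = 1320.755ms

1. 0.0ms @ 0 + 188.679ms (1/2)
2. 188.679ms @ 1/2 + 188.679ms (1/2)
3. 377.358ms @ 1 + 377.358ms (1)
4. 754.717ms @ 2 + 283.019ms (3/4)
5. 1037.736ms @ 11/4 + 283.019ms (3/4)
6. 1320.755ms @ 7/2 + 188.679ms (1/2)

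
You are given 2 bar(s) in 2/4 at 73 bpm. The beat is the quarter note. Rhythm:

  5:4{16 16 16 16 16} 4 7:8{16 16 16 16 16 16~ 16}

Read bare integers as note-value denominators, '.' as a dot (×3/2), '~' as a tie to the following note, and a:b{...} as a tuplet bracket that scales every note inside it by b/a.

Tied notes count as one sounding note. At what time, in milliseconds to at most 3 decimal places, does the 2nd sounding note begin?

note 2 onset = 1/5b = 164.384ms

1. 0.0ms @ 0 + 164.384ms (1/5)
2. 164.384ms @ 1/5 + 164.384ms (1/5)
3. 328.767ms @ 2/5 + 164.384ms (1/5)
4. 493.151ms @ 3/5 + 164.384ms (1/5)
5. 657.534ms @ 4/5 + 164.384ms (1/5)
6. 821.918ms @ 1 + 821.918ms (1)
7. 1643.836ms @ 2 + 234.834ms (2/7)
8. 1878.669ms @ 16/7 + 234.834ms (2/7)
9. 2113.503ms @ 18/7 + 234.834ms (2/7)
10. 2348.337ms @ 20/7 + 234.834ms (2/7)
11. 2583.17ms @ 22/7 + 234.834ms (2/7)
12. 2818.004ms @ 24/7 + 469.667ms (4/7)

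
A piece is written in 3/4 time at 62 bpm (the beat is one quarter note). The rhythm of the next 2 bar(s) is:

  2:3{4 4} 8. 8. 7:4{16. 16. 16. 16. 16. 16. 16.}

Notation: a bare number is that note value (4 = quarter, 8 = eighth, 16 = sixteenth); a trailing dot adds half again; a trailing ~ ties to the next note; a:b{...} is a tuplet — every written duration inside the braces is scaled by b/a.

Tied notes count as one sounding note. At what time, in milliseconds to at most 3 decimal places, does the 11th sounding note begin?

note 11 onset = 81/14b = 5599.078ms

1. 0.0ms @ 0 + 1451.613ms (3/2)
2. 1451.613ms @ 3/2 + 1451.613ms (3/2)
3. 2903.226ms @ 3 + 725.806ms (3/4)
4. 3629.032ms @ 15/4 + 725.806ms (3/4)
5. 4354.839ms @ 9/2 + 207.373ms (3/14)
6. 4562.212ms @ 33/7 + 207.373ms (3/14)
7. 4769.585ms @ 69/14 + 207.373ms (3/14)
8. 4976.959ms @ 36/7 + 207.373ms (3/14)
9. 5184.332ms @ 75/14 + 207.373ms (3/14)
10. 5391.705ms @ 39/7 + 207.373ms (3/14)
11. 5599.078ms @ 81/14 + 207.373ms (3/14)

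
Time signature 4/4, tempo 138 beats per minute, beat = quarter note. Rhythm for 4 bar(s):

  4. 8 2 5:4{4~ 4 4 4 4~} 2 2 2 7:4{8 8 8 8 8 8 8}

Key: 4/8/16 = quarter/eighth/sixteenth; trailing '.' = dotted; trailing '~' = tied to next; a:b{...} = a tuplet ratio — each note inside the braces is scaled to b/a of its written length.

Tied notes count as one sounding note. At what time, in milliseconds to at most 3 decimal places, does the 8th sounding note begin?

note 8 onset = 10b = 4347.826ms

1. 0.0ms @ 0 + 652.174ms (3/2)
2. 652.174ms @ 3/2 + 217.391ms (1/2)
3. 869.565ms @ 2 + 869.565ms (2)
4. 1739.13ms @ 4 + 695.652ms (8/5)
5. 2434.783ms @ 28/5 + 347.826ms (4/5)
6. 2782.609ms @ 32/5 + 347.826ms (4/5)
7. 3130.435ms @ 36/5 + 1217.391ms (14/5)
8. 4347.826ms @ 10 + 869.565ms (2)
9. 5217.391ms @ 12 + 869.565ms (2)
10. 6086.957ms @ 14 + 124.224ms (2/7)
11. 6211.18ms @ 100/7 + 124.224ms (2/7)
12. 6335.404ms @ 102/7 + 124.224ms (2/7)
13. 6459.627ms @ 104/7 + 124.224ms (2/7)
14. 6583.851ms @ 106/7 + 124.224ms (2/7)
15. 6708.075ms @ 108/7 + 124.224ms (2/7)
16. 6832.298ms @ 110/7 + 124.224ms (2/7)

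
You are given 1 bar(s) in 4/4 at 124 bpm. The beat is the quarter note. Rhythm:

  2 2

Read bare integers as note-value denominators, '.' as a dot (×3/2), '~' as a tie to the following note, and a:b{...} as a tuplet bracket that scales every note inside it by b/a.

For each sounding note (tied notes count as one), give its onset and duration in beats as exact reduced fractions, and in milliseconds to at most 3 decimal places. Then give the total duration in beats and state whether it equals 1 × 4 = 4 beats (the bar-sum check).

1) 0.0ms=0b +967.742ms=2b
2) 967.742ms=2b +967.742ms=2b
Σ=4b of 4 (124bpm 4/4) — PASS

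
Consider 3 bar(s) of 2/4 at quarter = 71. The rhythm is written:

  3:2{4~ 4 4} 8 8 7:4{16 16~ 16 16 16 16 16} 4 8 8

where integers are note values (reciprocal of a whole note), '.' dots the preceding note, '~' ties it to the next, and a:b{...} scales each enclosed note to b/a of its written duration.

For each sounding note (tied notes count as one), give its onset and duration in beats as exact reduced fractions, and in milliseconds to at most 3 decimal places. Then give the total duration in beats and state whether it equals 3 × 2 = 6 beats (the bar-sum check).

1) 0.0ms=0b +1126.761ms=4/3b
2) 1126.761ms=4/3b +563.38ms=2/3b
3) 1690.141ms=2b +422.535ms=1/2b
4) 2112.676ms=5/2b +422.535ms=1/2b
5) 2535.211ms=3b +120.724ms=1/7b
6) 2655.936ms=22/7b +241.449ms=2/7b
7) 2897.384ms=24/7b +120.724ms=1/7b
8) 3018.109ms=25/7b +120.724ms=1/7b
9) 3138.833ms=26/7b +120.724ms=1/7b
10) 3259.557ms=27/7b +120.724ms=1/7b
11) 3380.282ms=4b +845.07ms=1b
12) 4225.352ms=5b +422.535ms=1/2b
13) 4647.887ms=11/2b +422.535ms=1/2b
Σ=6b of 6 (71bpm 2/4) — PASS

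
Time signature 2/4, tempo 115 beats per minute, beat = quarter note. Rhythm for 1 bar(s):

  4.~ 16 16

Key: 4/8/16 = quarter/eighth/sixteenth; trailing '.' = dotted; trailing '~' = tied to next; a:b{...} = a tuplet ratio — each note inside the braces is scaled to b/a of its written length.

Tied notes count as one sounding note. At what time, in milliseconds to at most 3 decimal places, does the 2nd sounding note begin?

note 2 onset = 7/4b = 913.043ms

1. 0.0ms @ 0 + 913.043ms (7/4)
2. 913.043ms @ 7/4 + 130.435ms (1/4)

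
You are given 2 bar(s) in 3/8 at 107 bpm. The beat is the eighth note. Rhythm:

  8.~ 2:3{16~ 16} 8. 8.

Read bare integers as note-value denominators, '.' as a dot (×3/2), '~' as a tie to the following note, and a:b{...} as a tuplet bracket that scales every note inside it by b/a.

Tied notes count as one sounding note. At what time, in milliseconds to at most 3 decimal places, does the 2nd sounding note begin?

note 2 onset = 3b = 1682.243ms

1. 0.0ms @ 0 + 1682.243ms (3)
2. 1682.243ms @ 3 + 841.121ms (3/2)
3. 2523.364ms @ 9/2 + 841.121ms (3/2)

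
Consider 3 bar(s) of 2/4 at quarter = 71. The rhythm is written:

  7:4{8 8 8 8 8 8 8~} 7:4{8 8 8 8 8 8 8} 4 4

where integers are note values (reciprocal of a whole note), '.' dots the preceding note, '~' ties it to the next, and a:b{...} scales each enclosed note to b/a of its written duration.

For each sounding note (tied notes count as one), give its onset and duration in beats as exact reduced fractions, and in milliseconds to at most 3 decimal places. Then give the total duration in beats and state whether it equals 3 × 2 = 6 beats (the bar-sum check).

1) 0.0ms=0b +241.449ms=2/7b
2) 241.449ms=2/7b +241.449ms=2/7b
3) 482.897ms=4/7b +241.449ms=2/7b
4) 724.346ms=6/7b +241.449ms=2/7b
5) 965.795ms=8/7b +241.449ms=2/7b
6) 1207.243ms=10/7b +241.449ms=2/7b
7) 1448.692ms=12/7b +482.897ms=4/7b
8) 1931.59ms=16/7b +241.449ms=2/7b
9) 2173.038ms=18/7b +241.449ms=2/7b
10) 2414.487ms=20/7b +241.449ms=2/7b
11) 2655.936ms=22/7b +241.449ms=2/7b
12) 2897.384ms=24/7b +241.449ms=2/7b
13) 3138.833ms=26/7b +241.449ms=2/7b
14) 3380.282ms=4b +845.07ms=1b
15) 4225.352ms=5b +845.07ms=1b
Σ=6b of 6 (71bpm 2/4) — PASS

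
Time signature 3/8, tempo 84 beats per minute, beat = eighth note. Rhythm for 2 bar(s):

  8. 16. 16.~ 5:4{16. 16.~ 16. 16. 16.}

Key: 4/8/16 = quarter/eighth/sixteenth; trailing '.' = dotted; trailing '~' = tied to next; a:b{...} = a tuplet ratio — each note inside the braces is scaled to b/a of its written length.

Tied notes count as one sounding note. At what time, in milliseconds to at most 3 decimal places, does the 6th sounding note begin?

1. 0.0ms @ 0 + 1071.429ms (3/2)
2. 1071.429ms @ 3/2 + 535.714ms (3/4)
3. 1607.143ms @ 9/4 + 964.286ms (27/20)
4. 2571.429ms @ 18/5 + 857.143ms (6/5)
5. 3428.571ms @ 24/5 + 428.571ms (3/5)
6. 3857.143ms @ 27/5 + 428.571ms (3/5)

note 6 onset = 27/5b = 3857.143ms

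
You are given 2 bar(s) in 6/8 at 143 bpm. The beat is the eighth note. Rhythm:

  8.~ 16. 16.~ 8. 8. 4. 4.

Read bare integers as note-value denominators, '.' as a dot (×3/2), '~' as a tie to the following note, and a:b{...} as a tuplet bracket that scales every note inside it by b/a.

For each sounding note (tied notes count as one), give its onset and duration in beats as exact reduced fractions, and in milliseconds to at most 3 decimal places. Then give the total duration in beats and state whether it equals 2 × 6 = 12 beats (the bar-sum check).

1) 0.0ms=0b +944.056ms=9/4b
2) 944.056ms=9/4b +944.056ms=9/4b
3) 1888.112ms=9/2b +629.371ms=3/2b
4) 2517.483ms=6b +1258.741ms=3b
5) 3776.224ms=9b +1258.741ms=3b
Σ=12b of 12 (143bpm 6/8) — PASS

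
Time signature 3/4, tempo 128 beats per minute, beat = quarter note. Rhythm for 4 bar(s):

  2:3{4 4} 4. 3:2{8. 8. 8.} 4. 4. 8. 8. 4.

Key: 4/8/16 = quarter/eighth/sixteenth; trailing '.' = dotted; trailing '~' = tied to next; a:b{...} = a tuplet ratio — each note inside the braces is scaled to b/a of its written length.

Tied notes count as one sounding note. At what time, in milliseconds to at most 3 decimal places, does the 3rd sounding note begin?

note 3 onset = 3b = 1406.25ms

1. 0.0ms @ 0 + 703.125ms (3/2)
2. 703.125ms @ 3/2 + 703.125ms (3/2)
3. 1406.25ms @ 3 + 703.125ms (3/2)
4. 2109.375ms @ 9/2 + 234.375ms (1/2)
5. 2343.75ms @ 5 + 234.375ms (1/2)
6. 2578.125ms @ 11/2 + 234.375ms (1/2)
7. 2812.5ms @ 6 + 703.125ms (3/2)
8. 3515.625ms @ 15/2 + 703.125ms (3/2)
9. 4218.75ms @ 9 + 351.562ms (3/4)
10. 4570.312ms @ 39/4 + 351.562ms (3/4)
11. 4921.875ms @ 21/2 + 703.125ms (3/2)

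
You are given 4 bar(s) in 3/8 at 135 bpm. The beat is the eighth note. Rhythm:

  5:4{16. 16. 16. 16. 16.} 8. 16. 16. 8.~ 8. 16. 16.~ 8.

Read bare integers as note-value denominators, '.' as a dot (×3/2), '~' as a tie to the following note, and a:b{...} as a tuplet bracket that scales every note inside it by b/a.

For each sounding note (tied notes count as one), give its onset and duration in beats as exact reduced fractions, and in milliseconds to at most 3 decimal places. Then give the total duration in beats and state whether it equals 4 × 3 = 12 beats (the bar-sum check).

1) 0.0ms=0b +266.667ms=3/5b
2) 266.667ms=3/5b +266.667ms=3/5b
3) 533.333ms=6/5b +266.667ms=3/5b
4) 800.0ms=9/5b +266.667ms=3/5b
5) 1066.667ms=12/5b +266.667ms=3/5b
6) 1333.333ms=3b +666.667ms=3/2b
7) 2000.0ms=9/2b +333.333ms=3/4b
8) 2333.333ms=21/4b +333.333ms=3/4b
9) 2666.667ms=6b +1333.333ms=3b
10) 4000.0ms=9b +333.333ms=3/4b
11) 4333.333ms=39/4b +1000.0ms=9/4b
Σ=12b of 12 (135bpm 3/8) — PASS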